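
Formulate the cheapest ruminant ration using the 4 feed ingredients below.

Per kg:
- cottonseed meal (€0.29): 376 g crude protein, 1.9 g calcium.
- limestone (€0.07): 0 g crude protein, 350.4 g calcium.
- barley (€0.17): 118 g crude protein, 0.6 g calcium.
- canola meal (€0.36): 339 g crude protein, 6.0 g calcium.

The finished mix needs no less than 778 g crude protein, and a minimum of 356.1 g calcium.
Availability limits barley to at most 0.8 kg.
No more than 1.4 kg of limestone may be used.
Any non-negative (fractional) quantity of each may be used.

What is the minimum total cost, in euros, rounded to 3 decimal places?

Let x1 = kg of cottonseed meal, x2 = kg of limestone, x3 = kg of barley, x4 = kg of canola meal.
min 0.29x1 + 0.07x2 + 0.17x3 + 0.36x4 subject to:
  376x1 + 118x3 + 339x4 ≥ 778   (crude protein)
  1.9x1 + 350.4x2 + 0.6x3 + 6x4 ≥ 356.1   (calcium)
  x3 ≤ 0.8
  x2 ≤ 1.4
  x1, x2, x3, x4 ≥ 0.
The minimum-cost mix takes nothing from barley, canola meal — only cottonseed meal, limestone. Binding constraints: crude protein and calcium.
Optimal quantities: cottonseed meal = 2.069 kg, limestone = 1.005 kg.
Total cost: 0.29·2.069 + 0.07·1.005 = 0.67036.

€0.670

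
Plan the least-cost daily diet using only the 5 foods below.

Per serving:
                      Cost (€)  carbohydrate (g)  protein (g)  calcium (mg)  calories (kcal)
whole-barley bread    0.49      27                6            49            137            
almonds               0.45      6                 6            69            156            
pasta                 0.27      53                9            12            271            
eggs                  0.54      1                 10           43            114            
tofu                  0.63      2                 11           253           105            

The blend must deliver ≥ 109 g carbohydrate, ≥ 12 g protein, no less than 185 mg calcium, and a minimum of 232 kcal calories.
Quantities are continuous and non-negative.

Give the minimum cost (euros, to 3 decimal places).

€0.949

This is a linear program. Let x1 = servings of whole-barley bread, x2 = servings of almonds, x3 = servings of pasta, x4 = servings of eggs, x5 = servings of tofu.
Minimise 0.49x1 + 0.45x2 + 0.27x3 + 0.54x4 + 0.63x5 s.t.:
  27x1 + 6x2 + 53x3 + 1x4 + 2x5 ≥ 109   (carbohydrate)
  6x1 + 6x2 + 9x3 + 10x4 + 11x5 ≥ 12   (protein)
  49x1 + 69x2 + 12x3 + 43x4 + 253x5 ≥ 185   (calcium)
  137x1 + 156x2 + 271x3 + 114x4 + 105x5 ≥ 232   (calories)
  x1, x2, x3, x4, x5 ≥ 0.
The optimal basis is {pasta, tofu}; whole-barley bread, almonds, eggs drop out. The carbohydrate and calcium requirements are met with equality.
Solving gives x3 = 2.033, x5 = 0.6348.
Total cost: 0.27·2.033 + 0.63·0.6348 = 0.94883.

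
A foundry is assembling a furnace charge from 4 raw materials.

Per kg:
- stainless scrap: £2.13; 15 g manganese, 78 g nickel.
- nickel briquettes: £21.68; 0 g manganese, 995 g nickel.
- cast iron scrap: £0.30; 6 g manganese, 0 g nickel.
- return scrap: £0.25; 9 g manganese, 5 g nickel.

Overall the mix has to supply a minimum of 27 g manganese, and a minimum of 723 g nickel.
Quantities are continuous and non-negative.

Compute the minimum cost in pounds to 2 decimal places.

Set it up as a linear program. Let x1 = kg of stainless scrap, x2 = kg of nickel briquettes, x3 = kg of cast iron scrap, x4 = kg of return scrap.
Minimize 2.13x1 + 21.68x2 + 0.3x3 + 0.25x4 with:
  15x1 + 6x3 + 9x4 ≥ 27   (manganese)
  78x1 + 995x2 + 5x4 ≥ 723   (nickel)
  x1, x2, x3, x4 ≥ 0.
The cheapest feasible vertex uses only nickel briquettes, return scrap; stainless scrap, cast iron scrap are not used. The manganese and nickel requirements are met with equality.
Solving gives x2 = 0.7116, x4 = 3.
Objective = 21.68·0.7116 + 0.25·3 = 16.1775.

£16.18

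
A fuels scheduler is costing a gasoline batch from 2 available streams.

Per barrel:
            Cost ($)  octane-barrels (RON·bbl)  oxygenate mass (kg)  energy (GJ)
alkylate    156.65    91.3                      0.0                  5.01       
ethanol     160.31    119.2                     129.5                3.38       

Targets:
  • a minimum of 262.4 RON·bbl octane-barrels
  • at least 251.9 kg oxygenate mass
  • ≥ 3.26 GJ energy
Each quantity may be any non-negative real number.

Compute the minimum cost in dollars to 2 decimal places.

Let x1 = barrels of alkylate, x2 = barrels of ethanol.
min 156.65x1 + 160.31x2 with:
  91.3x1 + 119.2x2 ≥ 262.4   (octane-barrels)
  129.5x2 ≥ 251.9   (oxygenate mass)
  5.01x1 + 3.38x2 ≥ 3.26   (energy)
  x1, x2 ≥ 0.
The optimal basis is {ethanol}; alkylate drops out. Binding constraint: octane-barrels.
Optimal quantities: ethanol = 2.20134 barrels.
Cost = 160.31·2.20134 = 352.8968.

$352.90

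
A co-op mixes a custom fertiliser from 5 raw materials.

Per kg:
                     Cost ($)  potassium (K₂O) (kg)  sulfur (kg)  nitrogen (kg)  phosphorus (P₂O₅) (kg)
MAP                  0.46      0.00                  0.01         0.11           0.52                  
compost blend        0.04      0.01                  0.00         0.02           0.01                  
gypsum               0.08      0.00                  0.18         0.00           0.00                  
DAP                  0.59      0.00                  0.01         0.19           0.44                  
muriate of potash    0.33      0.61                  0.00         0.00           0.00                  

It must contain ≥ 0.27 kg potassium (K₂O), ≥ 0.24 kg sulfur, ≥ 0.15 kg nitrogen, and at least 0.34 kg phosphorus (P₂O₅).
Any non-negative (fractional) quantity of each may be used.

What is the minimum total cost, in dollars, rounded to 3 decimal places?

Treat it as an LP. Let x1 = kg of MAP, x2 = kg of compost blend, x3 = kg of gypsum, x4 = kg of DAP, x5 = kg of muriate of potash.
min 0.46x1 + 0.04x2 + 0.08x3 + 0.59x4 + 0.33x5 subject to:
  0.01x2 + 0.61x5 ≥ 0.27   (potassium (K₂O))
  0.01x1 + 0.18x3 + 0.01x4 ≥ 0.24   (sulfur)
  0.11x1 + 0.02x2 + 0.19x4 ≥ 0.15   (nitrogen)
  0.52x1 + 0.01x2 + 0.44x4 ≥ 0.34   (phosphorus (P₂O₅))
  x1, x2, x3, x4, x5 ≥ 0.
At the optimum only MAP, compost blend, gypsum, muriate of potash are positive (DAP = 0). The potassium (K₂O), sulfur, nitrogen, phosphorus (P₂O₅) requirements are met with equality.
So MAP = 0.5699 kg, compost blend = 4.366 kg, gypsum = 1.302 kg, muriate of potash = 0.3711 kg.
Objective = 0.46·0.5699 + 0.04·4.366 + 0.08·1.302 + 0.33·0.3711 = 0.66342.

$0.663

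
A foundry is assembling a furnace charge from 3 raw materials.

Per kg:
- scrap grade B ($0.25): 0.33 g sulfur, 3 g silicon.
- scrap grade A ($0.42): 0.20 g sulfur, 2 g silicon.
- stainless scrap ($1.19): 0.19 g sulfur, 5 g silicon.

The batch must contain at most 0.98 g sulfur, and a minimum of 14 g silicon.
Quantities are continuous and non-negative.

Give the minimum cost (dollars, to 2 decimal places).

$2.37

Set it up as a linear program. Let x1 = kg of scrap grade B, x2 = kg of scrap grade A, x3 = kg of stainless scrap.
min 0.25x1 + 0.42x2 + 1.19x3 with:
  0.33x1 + 0.2x2 + 0.19x3 ≤ 0.98   (sulfur)
  3x1 + 2x2 + 5x3 ≥ 14   (silicon)
  x1, x2, x3 ≥ 0.
At the optimum only scrap grade B, stainless scrap are positive (scrap grade A = 0). The sulfur and silicon requirements are met with equality.
Optimal quantities: scrap grade B = 2.074 kg, stainless scrap = 1.556 kg.
Hence cost = 0.25·2.074 + 1.19·1.556 = $2.3701.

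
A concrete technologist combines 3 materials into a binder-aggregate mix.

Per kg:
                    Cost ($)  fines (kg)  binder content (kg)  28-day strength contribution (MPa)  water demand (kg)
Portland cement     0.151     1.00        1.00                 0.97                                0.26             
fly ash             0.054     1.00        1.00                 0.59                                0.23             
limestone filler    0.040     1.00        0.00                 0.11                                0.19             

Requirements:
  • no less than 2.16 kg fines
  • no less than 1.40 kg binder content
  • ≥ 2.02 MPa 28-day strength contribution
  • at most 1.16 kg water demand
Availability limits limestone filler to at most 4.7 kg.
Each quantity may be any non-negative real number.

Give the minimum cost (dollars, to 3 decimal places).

Let x1 = kg of Portland cement, x2 = kg of fly ash, x3 = kg of limestone filler.
Minimize 0.151x1 + 0.054x2 + 0.04x3 with:
  1x1 + 1x2 + 1x3 ≥ 2.16   (fines)
  1x1 + 1x2 ≥ 1.4   (binder content)
  0.97x1 + 0.59x2 + 0.11x3 ≥ 2.02   (28-day strength contribution)
  0.26x1 + 0.23x2 + 0.19x3 ≤ 1.16   (water demand)
  x3 ≤ 4.7
  x1, x2, x3 ≥ 0.
The cheapest feasible vertex uses only fly ash; Portland cement, limestone filler are not used. There the 28-day strength contribution constraint is tight.
That vertex is x2 = 3.424.
Hence cost = 0.054·3.424 = $0.18490.

$0.185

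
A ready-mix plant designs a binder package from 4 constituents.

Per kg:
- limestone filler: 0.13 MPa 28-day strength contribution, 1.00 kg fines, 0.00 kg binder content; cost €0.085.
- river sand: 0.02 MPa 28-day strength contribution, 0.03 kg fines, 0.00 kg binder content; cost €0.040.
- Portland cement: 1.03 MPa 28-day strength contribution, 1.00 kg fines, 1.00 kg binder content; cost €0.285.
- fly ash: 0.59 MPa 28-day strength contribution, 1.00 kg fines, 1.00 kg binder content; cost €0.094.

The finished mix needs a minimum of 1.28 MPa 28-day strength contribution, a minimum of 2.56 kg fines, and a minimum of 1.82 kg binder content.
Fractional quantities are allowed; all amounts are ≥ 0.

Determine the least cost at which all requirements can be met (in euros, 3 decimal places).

Let x1 = kg of limestone filler, x2 = kg of river sand, x3 = kg of Portland cement, x4 = kg of fly ash.
Minimize 0.085x1 + 0.04x2 + 0.285x3 + 0.094x4 with:
  0.13x1 + 0.02x2 + 1.03x3 + 0.59x4 ≥ 1.28   (28-day strength contribution)
  1x1 + 0.03x2 + 1x3 + 1x4 ≥ 2.56   (fines)
  1x3 + 1x4 ≥ 1.82   (binder content)
  x1, x2, x3, x4 ≥ 0.
The optimal basis is {limestone filler, fly ash}; river sand, Portland cement drop out. The 28-day strength contribution and fines requirements are met with equality.
Optimal quantities: limestone filler = 0.5009 kg, fly ash = 2.059 kg.
Total cost: 0.085·0.5009 + 0.094·2.059 = 0.23612.

€0.236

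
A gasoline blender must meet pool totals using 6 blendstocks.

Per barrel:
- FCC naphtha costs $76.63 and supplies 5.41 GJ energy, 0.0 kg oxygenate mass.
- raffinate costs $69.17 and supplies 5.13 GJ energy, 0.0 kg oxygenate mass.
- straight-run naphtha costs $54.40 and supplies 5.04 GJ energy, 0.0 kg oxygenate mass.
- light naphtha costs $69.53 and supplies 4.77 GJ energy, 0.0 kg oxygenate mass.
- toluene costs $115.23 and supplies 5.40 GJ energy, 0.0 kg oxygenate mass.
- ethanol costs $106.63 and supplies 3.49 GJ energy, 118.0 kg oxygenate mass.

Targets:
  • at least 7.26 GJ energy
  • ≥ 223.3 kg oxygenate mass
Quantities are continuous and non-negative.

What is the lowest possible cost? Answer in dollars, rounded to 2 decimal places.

$208.86

Treat it as an LP. Let x1 = barrels of FCC naphtha, x2 = barrels of raffinate, x3 = barrels of straight-run naphtha, x4 = barrels of light naphtha, x5 = barrels of toluene, x6 = barrels of ethanol.
Minimise 76.63x1 + 69.17x2 + 54.4x3 + 69.53x4 + 115.23x5 + 106.63x6 subject to:
  5.41x1 + 5.13x2 + 5.04x3 + 4.77x4 + 5.4x5 + 3.49x6 ≥ 7.26   (energy)
  118x6 ≥ 223.3   (oxygenate mass)
  x1, x2, x3, x4, x5, x6 ≥ 0.
The optimal basis is {straight-run naphtha, ethanol}; FCC naphtha, raffinate, light naphtha, toluene drop out. Binding constraints: energy and oxygenate mass.
That vertex is x3 = 0.13008, x6 = 1.8924.
Cost = 54.4·0.13008 + 106.63·1.8924 = 208.8630.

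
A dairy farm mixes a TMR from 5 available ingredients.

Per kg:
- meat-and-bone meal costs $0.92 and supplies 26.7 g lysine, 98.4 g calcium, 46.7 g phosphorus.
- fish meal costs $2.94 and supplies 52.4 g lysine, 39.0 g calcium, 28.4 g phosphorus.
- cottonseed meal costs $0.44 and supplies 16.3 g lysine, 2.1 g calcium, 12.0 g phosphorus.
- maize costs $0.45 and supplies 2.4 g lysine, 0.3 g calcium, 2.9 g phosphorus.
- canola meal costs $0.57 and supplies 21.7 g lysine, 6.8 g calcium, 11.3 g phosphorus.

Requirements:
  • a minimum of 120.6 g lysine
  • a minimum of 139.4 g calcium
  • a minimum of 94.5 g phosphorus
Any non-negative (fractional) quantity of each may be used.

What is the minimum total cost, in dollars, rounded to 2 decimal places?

$3.41

Treat it as an LP. Let x1 = kg of meat-and-bone meal, x2 = kg of fish meal, x3 = kg of cottonseed meal, x4 = kg of maize, x5 = kg of canola meal.
min 0.92x1 + 2.94x2 + 0.44x3 + 0.45x4 + 0.57x5 with:
  26.7x1 + 52.4x2 + 16.3x3 + 2.4x4 + 21.7x5 ≥ 120.6   (lysine)
  98.4x1 + 39x2 + 2.1x3 + 0.3x4 + 6.8x5 ≥ 139.4   (calcium)
  46.7x1 + 28.4x2 + 12x3 + 2.9x4 + 11.3x5 ≥ 94.5   (phosphorus)
  x1, x2, x3, x4, x5 ≥ 0.
The optimal basis is {meat-and-bone meal, canola meal}; fish meal, cottonseed meal, maize drop out. There the lysine and calcium constraints are tight.
Solving gives x1 = 1.1286, x5 = 4.169.
Total cost: 0.92·1.1286 + 0.57·4.169 = 3.4146.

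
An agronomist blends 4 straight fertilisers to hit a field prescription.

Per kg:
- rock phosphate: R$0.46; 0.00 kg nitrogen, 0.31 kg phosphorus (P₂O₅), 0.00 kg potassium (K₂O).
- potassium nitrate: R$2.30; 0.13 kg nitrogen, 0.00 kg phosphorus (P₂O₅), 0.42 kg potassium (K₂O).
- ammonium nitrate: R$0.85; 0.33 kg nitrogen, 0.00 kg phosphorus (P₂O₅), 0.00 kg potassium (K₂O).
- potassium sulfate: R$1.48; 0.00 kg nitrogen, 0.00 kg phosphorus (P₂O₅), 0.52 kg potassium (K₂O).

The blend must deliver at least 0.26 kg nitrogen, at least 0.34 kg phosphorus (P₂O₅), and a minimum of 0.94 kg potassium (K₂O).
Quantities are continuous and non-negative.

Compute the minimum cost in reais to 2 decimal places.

Let x1 = kg of rock phosphate, x2 = kg of potassium nitrate, x3 = kg of ammonium nitrate, x4 = kg of potassium sulfate.
min 0.46x1 + 2.3x2 + 0.85x3 + 1.48x4 s.t.:
  0.13x2 + 0.33x3 ≥ 0.26   (nitrogen)
  0.31x1 ≥ 0.34   (phosphorus (P₂O₅))
  0.42x2 + 0.52x4 ≥ 0.94   (potassium (K₂O))
  x1, x2, x3, x4 ≥ 0.
At the optimum only rock phosphate, ammonium nitrate, potassium sulfate are positive (potassium nitrate = 0). There the nitrogen, phosphorus (P₂O₅), potassium (K₂O) constraints are tight.
Optimal quantities: rock phosphate = 1.097 kg, ammonium nitrate = 0.7879 kg, potassium sulfate = 1.808 kg.
Total cost: 0.46·1.097 + 0.85·0.7879 + 1.48·1.808 = 3.8502.

R$3.85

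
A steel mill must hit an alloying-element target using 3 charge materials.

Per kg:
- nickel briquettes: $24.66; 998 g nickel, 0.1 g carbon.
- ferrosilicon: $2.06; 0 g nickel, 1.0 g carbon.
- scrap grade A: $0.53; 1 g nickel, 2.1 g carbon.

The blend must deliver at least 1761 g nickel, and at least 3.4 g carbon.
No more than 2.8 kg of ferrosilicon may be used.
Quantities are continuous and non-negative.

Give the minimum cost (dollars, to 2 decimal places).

Let x1 = kg of nickel briquettes, x2 = kg of ferrosilicon, x3 = kg of scrap grade A.
Minimize 24.66x1 + 2.06x2 + 0.53x3 subject to:
  998x1 + 1x3 ≥ 1761   (nickel)
  0.1x1 + 1x2 + 2.1x3 ≥ 3.4   (carbon)
  x2 ≤ 2.8
  x1, x2, x3 ≥ 0.
The optimal basis is {nickel briquettes, scrap grade A}; ferrosilicon drops out. Binding constraints: nickel and carbon.
So nickel briquettes = 1.763 kg, scrap grade A = 1.535 kg.
Cost = 24.66·1.763 + 0.53·1.535 = 44.2891.

$44.29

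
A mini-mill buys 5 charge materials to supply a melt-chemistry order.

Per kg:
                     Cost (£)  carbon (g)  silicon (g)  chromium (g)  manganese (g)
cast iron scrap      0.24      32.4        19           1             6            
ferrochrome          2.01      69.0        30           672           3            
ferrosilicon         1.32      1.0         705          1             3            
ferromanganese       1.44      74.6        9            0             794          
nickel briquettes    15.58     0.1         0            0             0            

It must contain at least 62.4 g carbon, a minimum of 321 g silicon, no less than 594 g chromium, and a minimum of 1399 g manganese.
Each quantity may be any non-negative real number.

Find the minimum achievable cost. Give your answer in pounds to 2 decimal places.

Set it up as a linear program. Let x1 = kg of cast iron scrap, x2 = kg of ferrochrome, x3 = kg of ferrosilicon, x4 = kg of ferromanganese, x5 = kg of nickel briquettes.
Minimize 0.24x1 + 2.01x2 + 1.32x3 + 1.44x4 + 15.58x5 subject to:
  32.4x1 + 69x2 + 1x3 + 74.6x4 + 0.1x5 ≥ 62.4   (carbon)
  19x1 + 30x2 + 705x3 + 9x4 ≥ 321   (silicon)
  1x1 + 672x2 + 1x3 ≥ 594   (chromium)
  6x1 + 3x2 + 3x3 + 794x4 ≥ 1399   (manganese)
  x1, x2, x3, x4, x5 ≥ 0.
The minimum-cost mix takes nothing from cast iron scrap, nickel briquettes — only ferrochrome, ferrosilicon, ferromanganese. There the silicon, chromium, manganese constraints are tight.
That vertex is x2 = 0.8833, x3 = 0.3953, x4 = 1.757.
Cost = 2.01·0.8833 + 1.32·0.3953 + 1.44·1.757 = 4.8273.

£4.83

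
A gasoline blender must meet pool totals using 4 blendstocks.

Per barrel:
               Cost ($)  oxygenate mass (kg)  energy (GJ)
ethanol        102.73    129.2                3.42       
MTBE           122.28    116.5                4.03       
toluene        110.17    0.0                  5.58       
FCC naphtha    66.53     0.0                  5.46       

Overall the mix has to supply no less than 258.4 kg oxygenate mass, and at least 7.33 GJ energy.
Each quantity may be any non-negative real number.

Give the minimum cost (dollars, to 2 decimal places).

$211.43

This is a linear program. Let x1 = barrels of ethanol, x2 = barrels of MTBE, x3 = barrels of toluene, x4 = barrels of FCC naphtha.
Minimize 102.73x1 + 122.28x2 + 110.17x3 + 66.53x4 subject to:
  129.2x1 + 116.5x2 ≥ 258.4   (oxygenate mass)
  3.42x1 + 4.03x2 + 5.58x3 + 5.46x4 ≥ 7.33   (energy)
  x1, x2, x3, x4 ≥ 0.
The cheapest feasible vertex uses only ethanol, FCC naphtha; MTBE, toluene are not used. There the oxygenate mass and energy constraints are tight.
That vertex is x1 = 2, x4 = 0.08974.
Hence cost = 102.73·2 + 66.53·0.08974 = $211.4304.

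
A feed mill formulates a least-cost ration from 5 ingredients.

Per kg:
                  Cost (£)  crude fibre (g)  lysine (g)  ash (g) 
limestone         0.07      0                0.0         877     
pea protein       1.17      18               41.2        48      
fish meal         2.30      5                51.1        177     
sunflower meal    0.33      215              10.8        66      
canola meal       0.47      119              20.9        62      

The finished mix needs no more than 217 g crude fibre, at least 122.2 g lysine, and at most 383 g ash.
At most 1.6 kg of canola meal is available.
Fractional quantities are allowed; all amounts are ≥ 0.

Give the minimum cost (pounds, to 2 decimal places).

Let x1 = kg of limestone, x2 = kg of pea protein, x3 = kg of fish meal, x4 = kg of sunflower meal, x5 = kg of canola meal.
Minimise 0.07x1 + 1.17x2 + 2.3x3 + 0.33x4 + 0.47x5 subject to:
  18x2 + 5x3 + 215x4 + 119x5 ≤ 217   (crude fibre)
  41.2x2 + 51.1x3 + 10.8x4 + 20.9x5 ≥ 122.2   (lysine)
  877x1 + 48x2 + 177x3 + 66x4 + 62x5 ≤ 383   (ash)
  x5 ≤ 1.6
  x1, x2, x3, x4, x5 ≥ 0.
The minimum-cost mix takes nothing from limestone, fish meal, sunflower meal — only pea protein, canola meal. The crude fibre and lysine requirements are met with equality.
Optimal quantities: pea protein = 2.211 kg, canola meal = 1.489 kg.
Objective = 1.17·2.211 + 0.47·1.489 = 3.2867.

£3.29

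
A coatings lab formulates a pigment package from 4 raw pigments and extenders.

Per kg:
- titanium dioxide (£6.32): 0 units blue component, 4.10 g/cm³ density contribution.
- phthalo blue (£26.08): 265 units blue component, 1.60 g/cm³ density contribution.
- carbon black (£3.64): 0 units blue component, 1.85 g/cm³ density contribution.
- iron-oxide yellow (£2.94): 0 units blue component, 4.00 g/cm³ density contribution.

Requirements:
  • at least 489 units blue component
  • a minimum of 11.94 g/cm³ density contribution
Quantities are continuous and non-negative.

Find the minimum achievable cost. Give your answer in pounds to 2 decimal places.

£54.73

Set it up as a linear program. Let x1 = kg of titanium dioxide, x2 = kg of phthalo blue, x3 = kg of carbon black, x4 = kg of iron-oxide yellow.
Minimise 6.32x1 + 26.08x2 + 3.64x3 + 2.94x4 s.t.:
  265x2 ≥ 489   (blue component)
  4.1x1 + 1.6x2 + 1.85x3 + 4x4 ≥ 11.94   (density contribution)
  x1, x2, x3, x4 ≥ 0.
At the optimum only phthalo blue, iron-oxide yellow are positive (titanium dioxide, carbon black = 0). The blue component and density contribution requirements are met with equality.
So phthalo blue = 1.8453 kg, iron-oxide yellow = 2.2469 kg.
Objective = 26.08·1.8453 + 2.94·2.2469 = 54.7313.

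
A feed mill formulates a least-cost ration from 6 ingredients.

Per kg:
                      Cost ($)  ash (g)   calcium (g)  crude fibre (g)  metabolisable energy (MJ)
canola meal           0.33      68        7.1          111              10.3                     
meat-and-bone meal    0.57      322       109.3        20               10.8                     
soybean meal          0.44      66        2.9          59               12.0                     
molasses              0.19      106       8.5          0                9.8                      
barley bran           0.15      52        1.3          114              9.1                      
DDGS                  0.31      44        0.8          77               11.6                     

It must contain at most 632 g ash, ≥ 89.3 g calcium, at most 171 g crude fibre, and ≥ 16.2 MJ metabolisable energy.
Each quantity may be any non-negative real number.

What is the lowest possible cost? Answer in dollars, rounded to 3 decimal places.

$0.583

Let x1 = kg of canola meal, x2 = kg of meat-and-bone meal, x3 = kg of soybean meal, x4 = kg of molasses, x5 = kg of barley bran, x6 = kg of DDGS.
Minimise 0.33x1 + 0.57x2 + 0.44x3 + 0.19x4 + 0.15x5 + 0.31x6 subject to:
  68x1 + 322x2 + 66x3 + 106x4 + 52x5 + 44x6 ≤ 632   (ash)
  7.1x1 + 109.3x2 + 2.9x3 + 8.5x4 + 1.3x5 + 0.8x6 ≥ 89.3   (calcium)
  111x1 + 20x2 + 59x3 + 114x5 + 77x6 ≤ 171   (crude fibre)
  10.3x1 + 10.8x2 + 12x3 + 9.8x4 + 9.1x5 + 11.6x6 ≥ 16.2   (metabolisable energy)
  x1, x2, x3, x4, x5, x6 ≥ 0.
The minimum-cost mix takes nothing from canola meal, soybean meal, molasses, DDGS — only meat-and-bone meal, barley bran. There the calcium and metabolisable energy constraints are tight.
Solving gives x2 = 0.8072, x5 = 0.8222.
Hence cost = 0.57·0.8072 + 0.15·0.8222 = $0.58343.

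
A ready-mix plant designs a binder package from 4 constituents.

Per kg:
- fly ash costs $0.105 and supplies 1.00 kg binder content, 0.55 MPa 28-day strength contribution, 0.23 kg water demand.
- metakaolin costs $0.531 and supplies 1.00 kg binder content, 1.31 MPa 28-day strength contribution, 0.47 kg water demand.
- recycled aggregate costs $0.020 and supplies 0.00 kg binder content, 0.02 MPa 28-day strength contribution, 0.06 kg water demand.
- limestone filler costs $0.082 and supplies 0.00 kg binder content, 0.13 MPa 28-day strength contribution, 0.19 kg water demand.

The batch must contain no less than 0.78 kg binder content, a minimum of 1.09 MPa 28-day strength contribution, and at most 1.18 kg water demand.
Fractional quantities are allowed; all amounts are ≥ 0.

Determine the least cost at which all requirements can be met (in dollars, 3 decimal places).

$0.208

Let x1 = kg of fly ash, x2 = kg of metakaolin, x3 = kg of recycled aggregate, x4 = kg of limestone filler.
min 0.105x1 + 0.531x2 + 0.02x3 + 0.082x4 subject to:
  1x1 + 1x2 ≥ 0.78   (binder content)
  0.55x1 + 1.31x2 + 0.02x3 + 0.13x4 ≥ 1.09   (28-day strength contribution)
  0.23x1 + 0.47x2 + 0.06x3 + 0.19x4 ≤ 1.18   (water demand)
  x1, x2, x3, x4 ≥ 0.
The cheapest feasible vertex uses only fly ash; metakaolin, recycled aggregate, limestone filler are not used. There the 28-day strength contribution constraint is tight.
Optimal quantities: fly ash = 1.982 kg.
Objective = 0.105·1.982 = 0.20811.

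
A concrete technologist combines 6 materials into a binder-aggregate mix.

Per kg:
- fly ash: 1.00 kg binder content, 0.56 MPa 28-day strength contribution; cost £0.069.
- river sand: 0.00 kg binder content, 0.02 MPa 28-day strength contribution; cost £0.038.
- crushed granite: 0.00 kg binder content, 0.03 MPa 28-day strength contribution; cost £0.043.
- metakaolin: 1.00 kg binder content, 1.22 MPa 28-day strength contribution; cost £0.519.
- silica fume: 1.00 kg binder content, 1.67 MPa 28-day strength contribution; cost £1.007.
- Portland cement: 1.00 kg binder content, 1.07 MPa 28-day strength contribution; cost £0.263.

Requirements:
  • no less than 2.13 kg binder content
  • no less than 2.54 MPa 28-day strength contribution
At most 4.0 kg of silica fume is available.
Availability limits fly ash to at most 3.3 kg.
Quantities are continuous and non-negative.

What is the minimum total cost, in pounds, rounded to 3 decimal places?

Set it up as a linear program. Let x1 = kg of fly ash, x2 = kg of river sand, x3 = kg of crushed granite, x4 = kg of metakaolin, x5 = kg of silica fume, x6 = kg of Portland cement.
Minimise 0.069x1 + 0.038x2 + 0.043x3 + 0.519x4 + 1.007x5 + 0.263x6 s.t.:
  1x1 + 1x4 + 1x5 + 1x6 ≥ 2.13   (binder content)
  0.56x1 + 0.02x2 + 0.03x3 + 1.22x4 + 1.67x5 + 1.07x6 ≥ 2.54   (28-day strength contribution)
  x5 ≤ 4
  x1 ≤ 3.3
  x1, x2, x3, x4, x5, x6 ≥ 0.
At the optimum only fly ash, Portland cement are positive (river sand, crushed granite, metakaolin, silica fume = 0). The 28-day strength contribution and the fly ash cap requirements are met with equality.
Solving gives x1 = 3.3, x6 = 0.6467.
Cost = 0.069·3.3 + 0.263·0.6467 = 0.39778.

£0.398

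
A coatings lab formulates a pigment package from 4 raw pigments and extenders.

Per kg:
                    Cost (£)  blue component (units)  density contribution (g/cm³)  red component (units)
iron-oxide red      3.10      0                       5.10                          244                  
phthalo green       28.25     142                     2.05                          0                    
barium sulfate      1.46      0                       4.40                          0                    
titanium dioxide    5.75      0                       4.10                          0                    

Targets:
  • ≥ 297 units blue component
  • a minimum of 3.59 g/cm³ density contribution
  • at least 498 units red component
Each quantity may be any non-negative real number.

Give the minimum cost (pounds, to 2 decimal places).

£65.41

Let x1 = kg of iron-oxide red, x2 = kg of phthalo green, x3 = kg of barium sulfate, x4 = kg of titanium dioxide.
min 3.1x1 + 28.25x2 + 1.46x3 + 5.75x4 subject to:
  142x2 ≥ 297   (blue component)
  5.1x1 + 2.05x2 + 4.4x3 + 4.1x4 ≥ 3.59   (density contribution)
  244x1 ≥ 498   (red component)
  x1, x2, x3, x4 ≥ 0.
The cheapest feasible vertex uses only iron-oxide red, phthalo green; barium sulfate, titanium dioxide are not used. Binding constraints: blue component and red component.
That vertex is x1 = 2.041, x2 = 2.0915.
Objective = 3.1·2.041 + 28.25·2.0915 = 65.4120.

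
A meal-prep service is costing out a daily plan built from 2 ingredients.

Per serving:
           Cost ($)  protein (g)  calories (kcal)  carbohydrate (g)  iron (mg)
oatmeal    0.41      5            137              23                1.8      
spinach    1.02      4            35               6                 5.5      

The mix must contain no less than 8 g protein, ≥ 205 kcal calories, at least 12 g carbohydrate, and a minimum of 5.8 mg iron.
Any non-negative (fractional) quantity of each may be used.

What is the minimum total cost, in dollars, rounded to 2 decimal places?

Let x1 = servings of oatmeal, x2 = servings of spinach.
Minimize 0.41x1 + 1.02x2 with:
  5x1 + 4x2 ≥ 8   (protein)
  137x1 + 35x2 ≥ 205   (calories)
  23x1 + 6x2 ≥ 12   (carbohydrate)
  1.8x1 + 5.5x2 ≥ 5.8   (iron)
  x1, x2 ≥ 0.
Both inputs are positive at the optimum. There the calories and iron constraints are tight.
Solving gives x1 = 1.339, x2 = 0.6164.
Total cost: 0.41·1.339 + 1.02·0.6164 = 1.1777.

$1.18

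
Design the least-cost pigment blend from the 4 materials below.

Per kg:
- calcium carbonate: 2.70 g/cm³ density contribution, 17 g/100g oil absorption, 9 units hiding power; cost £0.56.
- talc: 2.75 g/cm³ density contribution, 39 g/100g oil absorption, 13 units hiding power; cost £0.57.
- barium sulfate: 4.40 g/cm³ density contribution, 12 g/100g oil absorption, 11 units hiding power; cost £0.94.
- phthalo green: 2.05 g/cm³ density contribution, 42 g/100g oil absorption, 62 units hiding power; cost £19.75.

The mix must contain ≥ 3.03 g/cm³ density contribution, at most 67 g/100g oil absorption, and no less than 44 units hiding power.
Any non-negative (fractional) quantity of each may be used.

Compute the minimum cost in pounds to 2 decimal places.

£3.21

Let x1 = kg of calcium carbonate, x2 = kg of talc, x3 = kg of barium sulfate, x4 = kg of phthalo green.
Minimise 0.56x1 + 0.57x2 + 0.94x3 + 19.75x4 s.t.:
  2.7x1 + 2.75x2 + 4.4x3 + 2.05x4 ≥ 3.03   (density contribution)
  17x1 + 39x2 + 12x3 + 42x4 ≤ 67   (oil absorption)
  9x1 + 13x2 + 11x3 + 62x4 ≥ 44   (hiding power)
  x1, x2, x3, x4 ≥ 0.
The minimum-cost mix takes nothing from talc, phthalo green — only calcium carbonate, barium sulfate. There the oil absorption and hiding power constraints are tight.
So calcium carbonate = 2.646 kg, barium sulfate = 1.835 kg.
Cost = 0.56·2.646 + 0.94·1.835 = 3.2067.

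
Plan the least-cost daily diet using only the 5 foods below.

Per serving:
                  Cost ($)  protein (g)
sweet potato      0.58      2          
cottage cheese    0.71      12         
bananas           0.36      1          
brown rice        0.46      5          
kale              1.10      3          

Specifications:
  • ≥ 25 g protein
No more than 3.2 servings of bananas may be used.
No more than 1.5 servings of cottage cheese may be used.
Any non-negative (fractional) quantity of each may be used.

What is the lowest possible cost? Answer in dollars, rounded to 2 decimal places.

$1.71

Set it up as a linear program. Let x1 = servings of sweet potato, x2 = servings of cottage cheese, x3 = servings of bananas, x4 = servings of brown rice, x5 = servings of kale.
Minimise 0.58x1 + 0.71x2 + 0.36x3 + 0.46x4 + 1.1x5 s.t.:
  2x1 + 12x2 + 1x3 + 5x4 + 3x5 ≥ 25   (protein)
  x3 ≤ 3.2
  x2 ≤ 1.5
  x1, x2, x3, x4, x5 ≥ 0.
The optimal basis is {cottage cheese, brown rice}; sweet potato, bananas, kale drop out. Binding constraints: protein and the cottage cheese cap.
Solving gives x2 = 1.5, x4 = 1.4.
Objective = 0.71·1.5 + 0.46·1.4 = 1.7090.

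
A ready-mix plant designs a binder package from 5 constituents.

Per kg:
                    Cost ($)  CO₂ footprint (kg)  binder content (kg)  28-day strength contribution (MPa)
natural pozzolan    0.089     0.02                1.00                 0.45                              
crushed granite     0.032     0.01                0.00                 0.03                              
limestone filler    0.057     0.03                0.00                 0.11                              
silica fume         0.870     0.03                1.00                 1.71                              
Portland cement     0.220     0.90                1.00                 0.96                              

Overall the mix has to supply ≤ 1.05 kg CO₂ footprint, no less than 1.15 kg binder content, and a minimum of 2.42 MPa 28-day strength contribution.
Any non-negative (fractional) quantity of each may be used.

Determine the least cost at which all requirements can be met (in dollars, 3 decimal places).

$0.479

Treat it as an LP. Let x1 = kg of natural pozzolan, x2 = kg of crushed granite, x3 = kg of limestone filler, x4 = kg of silica fume, x5 = kg of Portland cement.
min 0.089x1 + 0.032x2 + 0.057x3 + 0.87x4 + 0.22x5 with:
  0.02x1 + 0.01x2 + 0.03x3 + 0.03x4 + 0.9x5 ≤ 1.05   (CO₂ footprint)
  1x1 + 1x4 + 1x5 ≥ 1.15   (binder content)
  0.45x1 + 0.03x2 + 0.11x3 + 1.71x4 + 0.96x5 ≥ 2.42   (28-day strength contribution)
  x1, x2, x3, x4, x5 ≥ 0.
At the optimum only natural pozzolan is positive (crushed granite, limestone filler, silica fume, Portland cement = 0). There the 28-day strength contribution constraint is tight.
Optimal quantities: natural pozzolan = 5.378 kg.
Objective = 0.089·5.378 = 0.47864.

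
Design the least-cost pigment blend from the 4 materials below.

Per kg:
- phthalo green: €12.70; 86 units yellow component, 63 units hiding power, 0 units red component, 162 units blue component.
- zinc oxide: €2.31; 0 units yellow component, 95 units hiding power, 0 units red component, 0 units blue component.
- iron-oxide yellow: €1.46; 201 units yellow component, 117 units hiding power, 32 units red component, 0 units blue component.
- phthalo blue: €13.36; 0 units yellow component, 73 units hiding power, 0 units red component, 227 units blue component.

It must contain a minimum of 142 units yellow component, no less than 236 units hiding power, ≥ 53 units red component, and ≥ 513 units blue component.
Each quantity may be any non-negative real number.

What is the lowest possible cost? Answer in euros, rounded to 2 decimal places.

Let x1 = kg of phthalo green, x2 = kg of zinc oxide, x3 = kg of iron-oxide yellow, x4 = kg of phthalo blue.
Minimize 12.7x1 + 2.31x2 + 1.46x3 + 13.36x4 subject to:
  86x1 + 201x3 ≥ 142   (yellow component)
  63x1 + 95x2 + 117x3 + 73x4 ≥ 236   (hiding power)
  32x3 ≥ 53   (red component)
  162x1 + 227x4 ≥ 513   (blue component)
  x1, x2, x3, x4 ≥ 0.
The cheapest feasible vertex uses only iron-oxide yellow, phthalo blue; phthalo green, zinc oxide are not used. Binding constraints: red component and blue component.
So iron-oxide yellow = 1.656 kg, phthalo blue = 2.26 kg.
Total cost: 1.46·1.656 + 13.36·2.26 = 32.6114.

€32.61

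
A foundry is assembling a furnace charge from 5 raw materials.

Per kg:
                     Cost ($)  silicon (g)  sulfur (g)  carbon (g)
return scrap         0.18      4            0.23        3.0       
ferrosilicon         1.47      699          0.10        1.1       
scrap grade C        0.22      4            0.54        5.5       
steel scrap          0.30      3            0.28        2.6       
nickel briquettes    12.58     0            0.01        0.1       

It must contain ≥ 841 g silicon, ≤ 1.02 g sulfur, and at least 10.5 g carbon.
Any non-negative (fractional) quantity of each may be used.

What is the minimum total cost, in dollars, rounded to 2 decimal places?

$2.12

Treat it as an LP. Let x1 = kg of return scrap, x2 = kg of ferrosilicon, x3 = kg of scrap grade C, x4 = kg of steel scrap, x5 = kg of nickel briquettes.
Minimise 0.18x1 + 1.47x2 + 0.22x3 + 0.3x4 + 12.58x5 subject to:
  4x1 + 699x2 + 4x3 + 3x4 ≥ 841   (silicon)
  0.23x1 + 0.1x2 + 0.54x3 + 0.28x4 + 0.01x5 ≤ 1.02   (sulfur)
  3x1 + 1.1x2 + 5.5x3 + 2.6x4 + 0.1x5 ≥ 10.5   (carbon)
  x1, x2, x3, x4, x5 ≥ 0.
At the optimum only return scrap, ferrosilicon, scrap grade C are positive (steel scrap, nickel briquettes = 0). There the silicon, sulfur, carbon constraints are tight.
Optimal quantities: return scrap = 0.02108 kg, ferrosilicon = 1.194 kg, scrap grade C = 1.659 kg.
Cost = 0.18·0.02108 + 1.47·1.194 + 0.22·1.659 = 2.1240.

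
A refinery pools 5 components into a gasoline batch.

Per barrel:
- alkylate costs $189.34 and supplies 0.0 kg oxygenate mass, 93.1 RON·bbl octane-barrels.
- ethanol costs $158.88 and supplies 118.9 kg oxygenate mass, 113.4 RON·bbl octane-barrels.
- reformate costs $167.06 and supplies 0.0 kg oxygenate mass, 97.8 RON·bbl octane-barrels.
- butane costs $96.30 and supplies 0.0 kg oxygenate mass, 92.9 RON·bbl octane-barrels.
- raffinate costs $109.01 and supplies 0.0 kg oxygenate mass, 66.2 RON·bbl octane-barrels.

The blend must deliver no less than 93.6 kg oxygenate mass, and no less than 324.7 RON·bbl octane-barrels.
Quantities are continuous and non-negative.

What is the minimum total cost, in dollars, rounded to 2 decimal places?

$369.12

Set it up as a linear program. Let x1 = barrels of alkylate, x2 = barrels of ethanol, x3 = barrels of reformate, x4 = barrels of butane, x5 = barrels of raffinate.
Minimize 189.34x1 + 158.88x2 + 167.06x3 + 96.3x4 + 109.01x5 s.t.:
  118.9x2 ≥ 93.6   (oxygenate mass)
  93.1x1 + 113.4x2 + 97.8x3 + 92.9x4 + 66.2x5 ≥ 324.7   (octane-barrels)
  x1, x2, x3, x4, x5 ≥ 0.
The cheapest feasible vertex uses only ethanol, butane; alkylate, reformate, raffinate are not used. Binding constraints: oxygenate mass and octane-barrels.
Optimal quantities: ethanol = 0.78722 barrels, butane = 2.5342 barrels.
Hence cost = 158.88·0.78722 + 96.3·2.5342 = $369.1170.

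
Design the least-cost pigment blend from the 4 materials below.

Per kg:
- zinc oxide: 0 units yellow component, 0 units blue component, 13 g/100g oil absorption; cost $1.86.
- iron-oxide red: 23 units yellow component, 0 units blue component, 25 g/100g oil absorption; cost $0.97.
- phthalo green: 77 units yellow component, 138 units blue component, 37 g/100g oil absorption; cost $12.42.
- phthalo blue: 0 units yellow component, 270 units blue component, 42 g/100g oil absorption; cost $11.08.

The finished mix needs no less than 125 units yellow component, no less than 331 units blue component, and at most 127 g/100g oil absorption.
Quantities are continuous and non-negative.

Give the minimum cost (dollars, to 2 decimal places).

$21.96

Let x1 = kg of zinc oxide, x2 = kg of iron-oxide red, x3 = kg of phthalo green, x4 = kg of phthalo blue.
Minimise 1.86x1 + 0.97x2 + 12.42x3 + 11.08x4 subject to:
  23x2 + 77x3 ≥ 125   (yellow component)
  138x3 + 270x4 ≥ 331   (blue component)
  13x1 + 25x2 + 37x3 + 42x4 ≤ 127   (oil absorption)
  x1, x2, x3, x4 ≥ 0.
The cheapest feasible vertex uses only iron-oxide red, phthalo green, phthalo blue; zinc oxide is not used. The yellow component, blue component, oil absorption requirements are met with equality.
That vertex is x2 = 2.47, x3 = 0.8855, x4 = 0.7733.
Hence cost = 0.97·2.47 + 12.42·0.8855 + 11.08·0.7733 = $21.9620.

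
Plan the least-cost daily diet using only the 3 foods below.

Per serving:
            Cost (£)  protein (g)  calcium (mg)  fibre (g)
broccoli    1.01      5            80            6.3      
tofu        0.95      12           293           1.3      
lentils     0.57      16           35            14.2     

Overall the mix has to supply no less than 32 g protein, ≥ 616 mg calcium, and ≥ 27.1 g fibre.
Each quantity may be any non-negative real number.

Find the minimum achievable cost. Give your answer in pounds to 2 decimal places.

Set it up as a linear program. Let x1 = servings of broccoli, x2 = servings of tofu, x3 = servings of lentils.
Minimise 1.01x1 + 0.95x2 + 0.57x3 s.t.:
  5x1 + 12x2 + 16x3 ≥ 32   (protein)
  80x1 + 293x2 + 35x3 ≥ 616   (calcium)
  6.3x1 + 1.3x2 + 14.2x3 ≥ 27.1   (fibre)
  x1, x2, x3 ≥ 0.
The cheapest feasible vertex uses only tofu, lentils; broccoli is not used. There the calcium and fibre constraints are tight.
That vertex is x2 = 1.895, x3 = 1.735.
Cost = 0.95·1.895 + 0.57·1.735 = 2.7892.

£2.79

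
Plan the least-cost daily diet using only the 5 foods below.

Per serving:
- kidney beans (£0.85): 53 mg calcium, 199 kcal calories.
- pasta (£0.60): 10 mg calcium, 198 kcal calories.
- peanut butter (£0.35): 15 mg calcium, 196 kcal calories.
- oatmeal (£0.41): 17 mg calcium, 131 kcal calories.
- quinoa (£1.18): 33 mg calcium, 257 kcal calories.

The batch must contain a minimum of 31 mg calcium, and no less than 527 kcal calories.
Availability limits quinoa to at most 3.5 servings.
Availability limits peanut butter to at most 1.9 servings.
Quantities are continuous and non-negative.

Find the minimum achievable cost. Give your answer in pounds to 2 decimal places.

Treat it as an LP. Let x1 = servings of kidney beans, x2 = servings of pasta, x3 = servings of peanut butter, x4 = servings of oatmeal, x5 = servings of quinoa.
Minimize 0.85x1 + 0.6x2 + 0.35x3 + 0.41x4 + 1.18x5 with:
  53x1 + 10x2 + 15x3 + 17x4 + 33x5 ≥ 31   (calcium)
  199x1 + 198x2 + 196x3 + 131x4 + 257x5 ≥ 527   (calories)
  x5 ≤ 3.5
  x3 ≤ 1.9
  x1, x2, x3, x4, x5 ≥ 0.
The cheapest feasible vertex uses only pasta, peanut butter; kidney beans, oatmeal, quinoa are not used. Binding constraints: calories and the peanut butter cap.
That vertex is x2 = 0.7808, x3 = 1.9.
Objective = 0.6·0.7808 + 0.35·1.9 = 1.1335.

£1.13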